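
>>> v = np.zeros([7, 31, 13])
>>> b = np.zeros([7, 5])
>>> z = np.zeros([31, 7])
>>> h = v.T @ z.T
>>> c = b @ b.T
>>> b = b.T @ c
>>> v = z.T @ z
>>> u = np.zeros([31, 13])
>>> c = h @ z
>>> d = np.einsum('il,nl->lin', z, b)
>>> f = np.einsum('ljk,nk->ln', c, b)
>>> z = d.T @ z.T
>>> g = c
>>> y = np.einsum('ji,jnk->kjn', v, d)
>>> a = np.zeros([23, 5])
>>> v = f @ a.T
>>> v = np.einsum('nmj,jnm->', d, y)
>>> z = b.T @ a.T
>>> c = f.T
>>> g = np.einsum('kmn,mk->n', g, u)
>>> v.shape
()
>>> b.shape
(5, 7)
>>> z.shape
(7, 23)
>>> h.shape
(13, 31, 31)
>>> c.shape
(5, 13)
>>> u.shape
(31, 13)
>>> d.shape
(7, 31, 5)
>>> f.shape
(13, 5)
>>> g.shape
(7,)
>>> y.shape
(5, 7, 31)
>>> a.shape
(23, 5)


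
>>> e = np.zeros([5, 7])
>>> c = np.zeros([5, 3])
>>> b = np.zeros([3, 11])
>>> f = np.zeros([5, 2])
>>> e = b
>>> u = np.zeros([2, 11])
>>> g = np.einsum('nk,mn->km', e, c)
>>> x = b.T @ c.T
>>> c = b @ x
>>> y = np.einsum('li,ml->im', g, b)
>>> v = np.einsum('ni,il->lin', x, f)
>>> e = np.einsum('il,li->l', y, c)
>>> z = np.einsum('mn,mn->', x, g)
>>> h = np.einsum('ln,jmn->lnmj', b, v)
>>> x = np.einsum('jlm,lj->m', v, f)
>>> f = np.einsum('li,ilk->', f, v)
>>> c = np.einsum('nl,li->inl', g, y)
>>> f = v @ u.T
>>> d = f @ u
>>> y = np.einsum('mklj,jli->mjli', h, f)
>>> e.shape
(3,)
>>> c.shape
(3, 11, 5)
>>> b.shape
(3, 11)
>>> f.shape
(2, 5, 2)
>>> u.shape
(2, 11)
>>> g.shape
(11, 5)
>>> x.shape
(11,)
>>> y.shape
(3, 2, 5, 2)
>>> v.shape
(2, 5, 11)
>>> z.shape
()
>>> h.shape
(3, 11, 5, 2)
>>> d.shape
(2, 5, 11)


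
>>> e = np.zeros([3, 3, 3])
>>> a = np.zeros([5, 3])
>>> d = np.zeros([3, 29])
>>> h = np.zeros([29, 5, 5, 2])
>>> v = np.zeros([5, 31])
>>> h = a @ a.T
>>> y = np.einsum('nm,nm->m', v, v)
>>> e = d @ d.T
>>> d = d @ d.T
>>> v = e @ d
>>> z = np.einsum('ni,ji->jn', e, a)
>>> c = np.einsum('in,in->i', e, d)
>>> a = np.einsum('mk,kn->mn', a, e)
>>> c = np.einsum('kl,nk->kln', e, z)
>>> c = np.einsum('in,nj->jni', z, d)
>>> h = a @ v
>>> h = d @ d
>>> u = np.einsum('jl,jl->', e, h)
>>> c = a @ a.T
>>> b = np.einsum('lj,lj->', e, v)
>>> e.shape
(3, 3)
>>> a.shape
(5, 3)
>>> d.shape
(3, 3)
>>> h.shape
(3, 3)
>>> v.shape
(3, 3)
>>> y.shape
(31,)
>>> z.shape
(5, 3)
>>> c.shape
(5, 5)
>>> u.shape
()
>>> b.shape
()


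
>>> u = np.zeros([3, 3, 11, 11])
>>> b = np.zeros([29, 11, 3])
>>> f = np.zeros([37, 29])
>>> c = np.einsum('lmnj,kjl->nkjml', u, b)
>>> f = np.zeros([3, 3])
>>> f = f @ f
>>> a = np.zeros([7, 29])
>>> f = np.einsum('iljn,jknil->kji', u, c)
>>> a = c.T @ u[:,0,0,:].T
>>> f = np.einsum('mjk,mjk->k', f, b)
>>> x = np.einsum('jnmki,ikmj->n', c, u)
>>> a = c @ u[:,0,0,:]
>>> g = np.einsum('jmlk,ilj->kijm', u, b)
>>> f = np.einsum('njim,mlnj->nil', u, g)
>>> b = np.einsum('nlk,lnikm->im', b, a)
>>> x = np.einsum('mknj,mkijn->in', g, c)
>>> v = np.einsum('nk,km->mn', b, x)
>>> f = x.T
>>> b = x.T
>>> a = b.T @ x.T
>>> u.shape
(3, 3, 11, 11)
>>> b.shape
(3, 11)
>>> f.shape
(3, 11)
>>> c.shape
(11, 29, 11, 3, 3)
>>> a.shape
(11, 11)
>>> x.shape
(11, 3)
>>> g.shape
(11, 29, 3, 3)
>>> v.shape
(3, 11)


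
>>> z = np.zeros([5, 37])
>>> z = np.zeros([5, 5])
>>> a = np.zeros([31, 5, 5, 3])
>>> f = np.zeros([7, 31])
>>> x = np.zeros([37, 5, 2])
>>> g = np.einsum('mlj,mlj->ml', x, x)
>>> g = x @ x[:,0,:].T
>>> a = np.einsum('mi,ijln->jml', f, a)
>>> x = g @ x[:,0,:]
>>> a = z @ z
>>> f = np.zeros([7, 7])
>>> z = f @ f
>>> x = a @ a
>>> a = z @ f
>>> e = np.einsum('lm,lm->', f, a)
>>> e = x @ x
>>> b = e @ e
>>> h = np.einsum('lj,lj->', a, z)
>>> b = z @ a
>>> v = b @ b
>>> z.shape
(7, 7)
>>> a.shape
(7, 7)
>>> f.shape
(7, 7)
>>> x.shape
(5, 5)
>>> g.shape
(37, 5, 37)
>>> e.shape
(5, 5)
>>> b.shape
(7, 7)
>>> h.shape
()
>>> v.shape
(7, 7)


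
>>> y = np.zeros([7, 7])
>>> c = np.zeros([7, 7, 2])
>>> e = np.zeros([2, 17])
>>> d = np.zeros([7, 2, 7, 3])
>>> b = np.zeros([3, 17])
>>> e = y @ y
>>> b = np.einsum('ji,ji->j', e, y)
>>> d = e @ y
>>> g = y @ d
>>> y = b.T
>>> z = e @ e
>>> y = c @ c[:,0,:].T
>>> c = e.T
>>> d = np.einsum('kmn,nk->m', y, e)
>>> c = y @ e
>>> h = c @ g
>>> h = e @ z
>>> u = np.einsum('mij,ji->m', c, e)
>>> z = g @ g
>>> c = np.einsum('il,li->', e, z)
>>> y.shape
(7, 7, 7)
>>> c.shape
()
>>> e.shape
(7, 7)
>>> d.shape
(7,)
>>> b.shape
(7,)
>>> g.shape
(7, 7)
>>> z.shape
(7, 7)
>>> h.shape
(7, 7)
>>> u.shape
(7,)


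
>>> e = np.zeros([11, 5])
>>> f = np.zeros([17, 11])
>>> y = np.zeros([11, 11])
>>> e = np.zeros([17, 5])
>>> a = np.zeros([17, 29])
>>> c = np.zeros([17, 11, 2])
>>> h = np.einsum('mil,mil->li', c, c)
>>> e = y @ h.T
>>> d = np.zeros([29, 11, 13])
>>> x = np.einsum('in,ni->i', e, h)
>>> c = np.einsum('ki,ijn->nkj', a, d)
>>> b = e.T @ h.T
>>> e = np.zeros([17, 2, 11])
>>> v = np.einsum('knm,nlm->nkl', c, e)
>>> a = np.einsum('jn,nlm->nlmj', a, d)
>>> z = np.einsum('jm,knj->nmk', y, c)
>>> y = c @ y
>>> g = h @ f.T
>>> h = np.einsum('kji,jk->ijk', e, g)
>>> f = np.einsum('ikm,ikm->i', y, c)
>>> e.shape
(17, 2, 11)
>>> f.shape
(13,)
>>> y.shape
(13, 17, 11)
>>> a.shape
(29, 11, 13, 17)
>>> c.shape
(13, 17, 11)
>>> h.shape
(11, 2, 17)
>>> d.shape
(29, 11, 13)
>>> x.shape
(11,)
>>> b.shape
(2, 2)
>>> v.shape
(17, 13, 2)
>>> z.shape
(17, 11, 13)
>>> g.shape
(2, 17)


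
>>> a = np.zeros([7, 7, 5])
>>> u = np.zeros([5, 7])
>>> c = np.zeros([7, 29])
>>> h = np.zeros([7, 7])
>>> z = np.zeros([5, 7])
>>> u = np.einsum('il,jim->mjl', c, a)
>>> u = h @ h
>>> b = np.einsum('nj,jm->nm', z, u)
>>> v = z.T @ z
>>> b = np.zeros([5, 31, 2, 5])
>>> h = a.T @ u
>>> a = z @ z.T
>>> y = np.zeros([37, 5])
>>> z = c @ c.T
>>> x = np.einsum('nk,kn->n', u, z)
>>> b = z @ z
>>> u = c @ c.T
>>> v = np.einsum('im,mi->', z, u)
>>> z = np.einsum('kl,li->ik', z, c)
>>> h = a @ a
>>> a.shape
(5, 5)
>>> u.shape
(7, 7)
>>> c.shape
(7, 29)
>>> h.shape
(5, 5)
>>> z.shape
(29, 7)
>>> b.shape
(7, 7)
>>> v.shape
()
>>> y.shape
(37, 5)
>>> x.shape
(7,)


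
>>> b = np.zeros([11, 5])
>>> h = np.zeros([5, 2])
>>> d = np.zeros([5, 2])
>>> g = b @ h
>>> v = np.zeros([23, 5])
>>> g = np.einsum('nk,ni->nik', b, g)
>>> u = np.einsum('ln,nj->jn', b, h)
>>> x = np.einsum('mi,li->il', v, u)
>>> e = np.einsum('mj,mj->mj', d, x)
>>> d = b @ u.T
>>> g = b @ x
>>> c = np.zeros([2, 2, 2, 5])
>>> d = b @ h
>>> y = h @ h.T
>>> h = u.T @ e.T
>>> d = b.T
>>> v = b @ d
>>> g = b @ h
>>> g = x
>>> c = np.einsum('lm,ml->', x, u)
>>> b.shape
(11, 5)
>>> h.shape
(5, 5)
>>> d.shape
(5, 11)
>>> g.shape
(5, 2)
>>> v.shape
(11, 11)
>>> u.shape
(2, 5)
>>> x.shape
(5, 2)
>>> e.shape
(5, 2)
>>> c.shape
()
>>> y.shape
(5, 5)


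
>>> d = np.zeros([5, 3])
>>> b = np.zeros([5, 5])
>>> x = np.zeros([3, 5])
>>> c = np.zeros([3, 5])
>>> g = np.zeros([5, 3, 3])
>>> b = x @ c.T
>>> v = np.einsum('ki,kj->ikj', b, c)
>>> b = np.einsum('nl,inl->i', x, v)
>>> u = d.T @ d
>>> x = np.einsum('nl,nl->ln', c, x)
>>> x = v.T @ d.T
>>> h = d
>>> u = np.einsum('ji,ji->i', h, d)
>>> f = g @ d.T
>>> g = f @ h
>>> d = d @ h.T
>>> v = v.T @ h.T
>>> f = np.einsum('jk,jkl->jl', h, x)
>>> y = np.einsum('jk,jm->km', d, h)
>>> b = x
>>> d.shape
(5, 5)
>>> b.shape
(5, 3, 5)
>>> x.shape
(5, 3, 5)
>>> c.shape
(3, 5)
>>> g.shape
(5, 3, 3)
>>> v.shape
(5, 3, 5)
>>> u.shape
(3,)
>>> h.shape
(5, 3)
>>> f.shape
(5, 5)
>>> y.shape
(5, 3)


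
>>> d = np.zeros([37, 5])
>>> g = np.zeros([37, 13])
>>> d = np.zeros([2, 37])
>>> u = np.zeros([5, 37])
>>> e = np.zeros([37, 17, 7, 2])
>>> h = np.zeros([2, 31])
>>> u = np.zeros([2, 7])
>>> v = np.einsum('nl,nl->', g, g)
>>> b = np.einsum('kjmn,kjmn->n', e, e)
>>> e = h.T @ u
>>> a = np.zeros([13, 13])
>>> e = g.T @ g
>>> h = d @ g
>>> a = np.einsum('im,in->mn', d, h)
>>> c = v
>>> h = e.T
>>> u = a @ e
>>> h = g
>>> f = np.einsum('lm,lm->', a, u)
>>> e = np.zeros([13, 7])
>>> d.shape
(2, 37)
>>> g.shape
(37, 13)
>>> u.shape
(37, 13)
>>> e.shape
(13, 7)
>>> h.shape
(37, 13)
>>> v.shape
()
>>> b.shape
(2,)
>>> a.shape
(37, 13)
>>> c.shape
()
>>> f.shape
()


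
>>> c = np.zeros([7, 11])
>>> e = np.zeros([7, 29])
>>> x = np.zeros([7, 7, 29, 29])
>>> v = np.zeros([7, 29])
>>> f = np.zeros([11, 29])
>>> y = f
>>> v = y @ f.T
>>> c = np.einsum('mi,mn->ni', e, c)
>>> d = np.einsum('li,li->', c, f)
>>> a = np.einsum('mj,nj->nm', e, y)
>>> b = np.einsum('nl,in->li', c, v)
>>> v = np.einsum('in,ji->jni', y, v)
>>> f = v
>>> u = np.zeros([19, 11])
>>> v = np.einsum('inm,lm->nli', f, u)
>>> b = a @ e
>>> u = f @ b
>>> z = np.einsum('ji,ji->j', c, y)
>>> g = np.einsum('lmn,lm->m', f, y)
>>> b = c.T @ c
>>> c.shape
(11, 29)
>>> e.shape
(7, 29)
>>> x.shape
(7, 7, 29, 29)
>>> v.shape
(29, 19, 11)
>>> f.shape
(11, 29, 11)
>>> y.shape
(11, 29)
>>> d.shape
()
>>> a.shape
(11, 7)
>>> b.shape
(29, 29)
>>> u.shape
(11, 29, 29)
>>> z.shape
(11,)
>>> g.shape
(29,)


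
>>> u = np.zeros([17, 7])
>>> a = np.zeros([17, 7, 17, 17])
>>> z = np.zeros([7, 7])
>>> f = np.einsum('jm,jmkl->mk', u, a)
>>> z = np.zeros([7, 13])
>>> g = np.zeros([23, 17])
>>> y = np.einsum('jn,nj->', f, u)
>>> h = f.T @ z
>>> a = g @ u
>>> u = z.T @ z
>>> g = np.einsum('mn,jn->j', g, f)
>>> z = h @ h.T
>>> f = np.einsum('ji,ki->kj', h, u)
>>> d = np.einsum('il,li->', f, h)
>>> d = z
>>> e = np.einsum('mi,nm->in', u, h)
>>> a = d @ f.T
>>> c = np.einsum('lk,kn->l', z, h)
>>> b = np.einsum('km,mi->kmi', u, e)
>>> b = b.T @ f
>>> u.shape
(13, 13)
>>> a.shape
(17, 13)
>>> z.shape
(17, 17)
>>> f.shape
(13, 17)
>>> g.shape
(7,)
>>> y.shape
()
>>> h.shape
(17, 13)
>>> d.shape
(17, 17)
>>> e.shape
(13, 17)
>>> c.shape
(17,)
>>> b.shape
(17, 13, 17)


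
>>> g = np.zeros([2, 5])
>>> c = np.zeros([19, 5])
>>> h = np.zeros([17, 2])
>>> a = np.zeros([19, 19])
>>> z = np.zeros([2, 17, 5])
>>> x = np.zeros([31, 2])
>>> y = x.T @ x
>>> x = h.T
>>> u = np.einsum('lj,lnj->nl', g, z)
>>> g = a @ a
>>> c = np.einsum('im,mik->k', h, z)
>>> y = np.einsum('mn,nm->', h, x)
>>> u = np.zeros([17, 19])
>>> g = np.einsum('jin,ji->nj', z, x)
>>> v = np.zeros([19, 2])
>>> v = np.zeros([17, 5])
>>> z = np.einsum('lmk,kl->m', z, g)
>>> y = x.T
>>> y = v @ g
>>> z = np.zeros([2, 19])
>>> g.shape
(5, 2)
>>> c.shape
(5,)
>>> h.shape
(17, 2)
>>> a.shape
(19, 19)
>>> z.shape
(2, 19)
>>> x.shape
(2, 17)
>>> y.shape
(17, 2)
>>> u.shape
(17, 19)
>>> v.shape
(17, 5)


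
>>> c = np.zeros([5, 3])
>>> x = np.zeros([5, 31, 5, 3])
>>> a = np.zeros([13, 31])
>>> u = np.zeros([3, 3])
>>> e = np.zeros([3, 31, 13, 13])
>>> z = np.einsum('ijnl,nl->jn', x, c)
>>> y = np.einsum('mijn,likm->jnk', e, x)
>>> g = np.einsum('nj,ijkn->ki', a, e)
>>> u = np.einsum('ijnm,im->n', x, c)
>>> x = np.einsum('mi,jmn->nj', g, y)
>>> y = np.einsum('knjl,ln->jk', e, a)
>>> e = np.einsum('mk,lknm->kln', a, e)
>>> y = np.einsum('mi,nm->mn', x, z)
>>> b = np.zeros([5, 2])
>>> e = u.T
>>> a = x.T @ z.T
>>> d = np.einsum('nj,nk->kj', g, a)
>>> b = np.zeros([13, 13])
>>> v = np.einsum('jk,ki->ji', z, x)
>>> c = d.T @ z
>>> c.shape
(3, 5)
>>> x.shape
(5, 13)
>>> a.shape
(13, 31)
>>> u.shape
(5,)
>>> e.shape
(5,)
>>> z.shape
(31, 5)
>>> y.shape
(5, 31)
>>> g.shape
(13, 3)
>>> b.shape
(13, 13)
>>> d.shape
(31, 3)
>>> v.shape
(31, 13)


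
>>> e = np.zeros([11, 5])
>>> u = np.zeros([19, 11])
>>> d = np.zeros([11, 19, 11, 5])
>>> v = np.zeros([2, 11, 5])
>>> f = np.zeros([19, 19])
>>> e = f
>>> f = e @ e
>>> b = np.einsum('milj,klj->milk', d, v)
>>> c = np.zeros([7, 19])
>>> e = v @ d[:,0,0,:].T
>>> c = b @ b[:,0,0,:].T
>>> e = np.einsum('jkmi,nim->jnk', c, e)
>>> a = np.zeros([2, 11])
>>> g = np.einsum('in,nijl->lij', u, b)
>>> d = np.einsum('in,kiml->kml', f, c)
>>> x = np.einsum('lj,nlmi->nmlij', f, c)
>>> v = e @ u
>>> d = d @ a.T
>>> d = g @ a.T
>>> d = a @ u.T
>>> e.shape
(11, 2, 19)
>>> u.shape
(19, 11)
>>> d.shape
(2, 19)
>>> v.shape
(11, 2, 11)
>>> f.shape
(19, 19)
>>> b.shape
(11, 19, 11, 2)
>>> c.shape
(11, 19, 11, 11)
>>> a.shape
(2, 11)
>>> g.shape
(2, 19, 11)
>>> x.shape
(11, 11, 19, 11, 19)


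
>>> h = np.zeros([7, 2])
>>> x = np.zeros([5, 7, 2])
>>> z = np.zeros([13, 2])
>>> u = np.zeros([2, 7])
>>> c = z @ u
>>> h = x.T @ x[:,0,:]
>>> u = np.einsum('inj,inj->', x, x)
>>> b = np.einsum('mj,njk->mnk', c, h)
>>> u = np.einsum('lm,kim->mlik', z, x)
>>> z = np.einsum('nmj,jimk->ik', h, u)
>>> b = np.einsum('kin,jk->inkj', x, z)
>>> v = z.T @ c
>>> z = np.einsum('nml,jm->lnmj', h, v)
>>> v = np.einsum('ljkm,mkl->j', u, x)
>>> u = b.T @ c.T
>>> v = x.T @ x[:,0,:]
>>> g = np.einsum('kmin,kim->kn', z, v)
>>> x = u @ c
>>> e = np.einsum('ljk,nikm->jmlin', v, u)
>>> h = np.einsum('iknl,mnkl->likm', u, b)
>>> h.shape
(13, 13, 5, 7)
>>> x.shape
(13, 5, 2, 7)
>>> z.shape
(2, 2, 7, 5)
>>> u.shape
(13, 5, 2, 13)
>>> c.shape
(13, 7)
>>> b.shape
(7, 2, 5, 13)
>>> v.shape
(2, 7, 2)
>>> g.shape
(2, 5)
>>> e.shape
(7, 13, 2, 5, 13)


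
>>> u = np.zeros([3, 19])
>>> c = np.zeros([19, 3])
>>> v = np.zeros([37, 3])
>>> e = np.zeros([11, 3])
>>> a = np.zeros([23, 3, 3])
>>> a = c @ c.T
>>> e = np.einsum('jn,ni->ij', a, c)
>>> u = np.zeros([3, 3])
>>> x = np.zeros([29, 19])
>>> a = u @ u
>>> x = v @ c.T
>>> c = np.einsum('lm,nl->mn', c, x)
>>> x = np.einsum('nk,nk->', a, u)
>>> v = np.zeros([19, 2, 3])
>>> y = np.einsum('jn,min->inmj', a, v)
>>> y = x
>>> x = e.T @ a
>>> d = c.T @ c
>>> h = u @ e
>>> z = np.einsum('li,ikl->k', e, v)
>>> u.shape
(3, 3)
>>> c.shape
(3, 37)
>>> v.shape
(19, 2, 3)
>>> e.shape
(3, 19)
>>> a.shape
(3, 3)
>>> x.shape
(19, 3)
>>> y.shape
()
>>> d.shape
(37, 37)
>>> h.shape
(3, 19)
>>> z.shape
(2,)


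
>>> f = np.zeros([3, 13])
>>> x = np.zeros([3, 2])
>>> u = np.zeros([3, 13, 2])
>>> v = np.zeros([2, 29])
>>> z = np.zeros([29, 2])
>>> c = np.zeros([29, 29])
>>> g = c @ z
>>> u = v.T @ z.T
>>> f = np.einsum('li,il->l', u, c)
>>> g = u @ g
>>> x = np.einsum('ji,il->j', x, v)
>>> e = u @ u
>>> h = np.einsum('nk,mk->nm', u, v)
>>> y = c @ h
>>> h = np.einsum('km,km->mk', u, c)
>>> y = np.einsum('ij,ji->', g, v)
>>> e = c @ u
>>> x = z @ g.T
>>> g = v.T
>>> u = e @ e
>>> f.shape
(29,)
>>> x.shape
(29, 29)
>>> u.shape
(29, 29)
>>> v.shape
(2, 29)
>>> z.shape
(29, 2)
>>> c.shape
(29, 29)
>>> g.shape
(29, 2)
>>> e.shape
(29, 29)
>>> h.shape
(29, 29)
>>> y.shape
()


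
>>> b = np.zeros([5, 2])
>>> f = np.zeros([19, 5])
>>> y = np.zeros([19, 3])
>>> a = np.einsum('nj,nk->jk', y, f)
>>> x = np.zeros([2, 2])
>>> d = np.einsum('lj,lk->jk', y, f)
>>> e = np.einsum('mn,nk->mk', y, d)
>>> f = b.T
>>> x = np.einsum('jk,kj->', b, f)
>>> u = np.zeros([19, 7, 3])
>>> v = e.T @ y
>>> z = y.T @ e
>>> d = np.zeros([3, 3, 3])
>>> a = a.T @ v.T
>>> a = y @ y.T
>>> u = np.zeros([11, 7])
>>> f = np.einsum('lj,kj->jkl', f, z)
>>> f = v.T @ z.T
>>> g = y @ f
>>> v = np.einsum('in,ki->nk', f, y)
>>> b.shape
(5, 2)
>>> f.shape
(3, 3)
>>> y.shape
(19, 3)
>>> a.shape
(19, 19)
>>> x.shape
()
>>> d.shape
(3, 3, 3)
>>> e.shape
(19, 5)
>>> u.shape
(11, 7)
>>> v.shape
(3, 19)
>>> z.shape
(3, 5)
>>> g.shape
(19, 3)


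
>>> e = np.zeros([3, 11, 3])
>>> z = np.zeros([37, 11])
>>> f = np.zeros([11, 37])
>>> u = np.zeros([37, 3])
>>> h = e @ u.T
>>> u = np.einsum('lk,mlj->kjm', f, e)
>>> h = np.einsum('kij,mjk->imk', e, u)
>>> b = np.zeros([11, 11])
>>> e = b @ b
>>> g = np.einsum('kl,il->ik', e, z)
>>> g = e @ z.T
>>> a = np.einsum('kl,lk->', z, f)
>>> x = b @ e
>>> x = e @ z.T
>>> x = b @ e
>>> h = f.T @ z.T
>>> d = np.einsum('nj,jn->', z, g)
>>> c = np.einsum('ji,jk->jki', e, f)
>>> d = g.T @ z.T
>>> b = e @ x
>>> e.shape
(11, 11)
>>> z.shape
(37, 11)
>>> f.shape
(11, 37)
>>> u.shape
(37, 3, 3)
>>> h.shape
(37, 37)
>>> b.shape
(11, 11)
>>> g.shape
(11, 37)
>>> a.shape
()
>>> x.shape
(11, 11)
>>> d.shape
(37, 37)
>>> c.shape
(11, 37, 11)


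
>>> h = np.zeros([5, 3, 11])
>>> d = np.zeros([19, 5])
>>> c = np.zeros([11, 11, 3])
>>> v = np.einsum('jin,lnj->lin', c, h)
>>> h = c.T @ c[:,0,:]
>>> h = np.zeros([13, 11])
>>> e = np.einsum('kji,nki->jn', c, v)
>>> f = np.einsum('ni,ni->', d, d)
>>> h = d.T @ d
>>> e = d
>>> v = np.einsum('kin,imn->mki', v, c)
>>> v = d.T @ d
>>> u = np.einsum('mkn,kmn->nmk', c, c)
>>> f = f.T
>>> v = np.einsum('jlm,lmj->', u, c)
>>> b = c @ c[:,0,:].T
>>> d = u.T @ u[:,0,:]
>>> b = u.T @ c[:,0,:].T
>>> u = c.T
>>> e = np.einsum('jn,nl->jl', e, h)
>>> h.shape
(5, 5)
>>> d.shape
(11, 11, 11)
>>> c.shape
(11, 11, 3)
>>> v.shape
()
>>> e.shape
(19, 5)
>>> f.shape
()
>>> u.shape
(3, 11, 11)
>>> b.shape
(11, 11, 11)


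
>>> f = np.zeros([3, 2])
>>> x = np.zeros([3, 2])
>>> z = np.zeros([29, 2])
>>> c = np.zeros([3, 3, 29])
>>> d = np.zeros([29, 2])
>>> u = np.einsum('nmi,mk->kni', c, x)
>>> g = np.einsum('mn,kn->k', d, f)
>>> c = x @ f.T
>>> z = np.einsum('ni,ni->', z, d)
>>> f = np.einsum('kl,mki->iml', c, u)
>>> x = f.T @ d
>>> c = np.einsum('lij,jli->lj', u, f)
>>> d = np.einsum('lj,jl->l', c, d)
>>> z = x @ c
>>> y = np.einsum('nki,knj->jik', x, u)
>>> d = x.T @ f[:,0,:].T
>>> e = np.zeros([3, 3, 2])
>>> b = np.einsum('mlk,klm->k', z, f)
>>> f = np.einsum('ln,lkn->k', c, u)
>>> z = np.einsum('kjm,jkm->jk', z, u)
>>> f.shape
(3,)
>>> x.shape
(3, 2, 2)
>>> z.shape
(2, 3)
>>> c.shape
(2, 29)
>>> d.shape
(2, 2, 29)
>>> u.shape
(2, 3, 29)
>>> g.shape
(3,)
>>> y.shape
(29, 2, 2)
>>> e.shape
(3, 3, 2)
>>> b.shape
(29,)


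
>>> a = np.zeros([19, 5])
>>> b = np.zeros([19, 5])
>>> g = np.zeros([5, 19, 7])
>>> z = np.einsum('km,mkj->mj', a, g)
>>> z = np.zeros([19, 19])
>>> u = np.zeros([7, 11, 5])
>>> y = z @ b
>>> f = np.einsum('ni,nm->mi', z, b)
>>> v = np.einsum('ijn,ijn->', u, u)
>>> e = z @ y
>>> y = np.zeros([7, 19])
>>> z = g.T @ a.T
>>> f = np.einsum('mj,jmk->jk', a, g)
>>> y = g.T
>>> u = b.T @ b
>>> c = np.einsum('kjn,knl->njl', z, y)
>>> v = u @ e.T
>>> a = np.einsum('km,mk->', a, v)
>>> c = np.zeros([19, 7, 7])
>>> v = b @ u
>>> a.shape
()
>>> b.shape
(19, 5)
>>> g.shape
(5, 19, 7)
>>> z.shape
(7, 19, 19)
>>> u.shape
(5, 5)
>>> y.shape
(7, 19, 5)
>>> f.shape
(5, 7)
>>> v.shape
(19, 5)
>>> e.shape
(19, 5)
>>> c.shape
(19, 7, 7)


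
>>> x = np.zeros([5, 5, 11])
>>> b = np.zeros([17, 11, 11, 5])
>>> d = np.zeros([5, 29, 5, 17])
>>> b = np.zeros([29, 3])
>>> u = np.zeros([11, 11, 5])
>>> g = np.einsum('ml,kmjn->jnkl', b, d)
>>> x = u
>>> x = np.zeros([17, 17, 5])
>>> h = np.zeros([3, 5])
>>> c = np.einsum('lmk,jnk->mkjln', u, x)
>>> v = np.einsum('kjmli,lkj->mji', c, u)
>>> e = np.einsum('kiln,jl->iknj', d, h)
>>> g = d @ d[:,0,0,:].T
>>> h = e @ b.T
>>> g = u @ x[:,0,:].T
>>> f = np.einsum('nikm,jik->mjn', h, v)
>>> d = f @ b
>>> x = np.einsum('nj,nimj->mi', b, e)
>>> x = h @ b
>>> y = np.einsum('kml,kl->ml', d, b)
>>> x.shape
(29, 5, 17, 3)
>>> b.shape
(29, 3)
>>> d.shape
(29, 17, 3)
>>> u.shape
(11, 11, 5)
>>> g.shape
(11, 11, 17)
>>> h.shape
(29, 5, 17, 29)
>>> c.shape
(11, 5, 17, 11, 17)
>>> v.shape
(17, 5, 17)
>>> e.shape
(29, 5, 17, 3)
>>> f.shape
(29, 17, 29)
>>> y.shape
(17, 3)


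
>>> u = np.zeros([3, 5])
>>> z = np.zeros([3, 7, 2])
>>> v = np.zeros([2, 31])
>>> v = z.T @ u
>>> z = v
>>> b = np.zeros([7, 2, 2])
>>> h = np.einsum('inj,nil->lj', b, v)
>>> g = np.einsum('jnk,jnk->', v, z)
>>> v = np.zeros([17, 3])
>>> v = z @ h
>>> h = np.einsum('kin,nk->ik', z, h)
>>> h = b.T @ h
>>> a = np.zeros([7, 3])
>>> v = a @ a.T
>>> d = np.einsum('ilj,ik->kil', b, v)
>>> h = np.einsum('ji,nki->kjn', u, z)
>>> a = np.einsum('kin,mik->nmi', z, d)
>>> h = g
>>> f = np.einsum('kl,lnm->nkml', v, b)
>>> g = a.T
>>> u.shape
(3, 5)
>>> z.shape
(2, 7, 5)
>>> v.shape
(7, 7)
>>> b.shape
(7, 2, 2)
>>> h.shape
()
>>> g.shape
(7, 7, 5)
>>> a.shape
(5, 7, 7)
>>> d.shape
(7, 7, 2)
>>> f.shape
(2, 7, 2, 7)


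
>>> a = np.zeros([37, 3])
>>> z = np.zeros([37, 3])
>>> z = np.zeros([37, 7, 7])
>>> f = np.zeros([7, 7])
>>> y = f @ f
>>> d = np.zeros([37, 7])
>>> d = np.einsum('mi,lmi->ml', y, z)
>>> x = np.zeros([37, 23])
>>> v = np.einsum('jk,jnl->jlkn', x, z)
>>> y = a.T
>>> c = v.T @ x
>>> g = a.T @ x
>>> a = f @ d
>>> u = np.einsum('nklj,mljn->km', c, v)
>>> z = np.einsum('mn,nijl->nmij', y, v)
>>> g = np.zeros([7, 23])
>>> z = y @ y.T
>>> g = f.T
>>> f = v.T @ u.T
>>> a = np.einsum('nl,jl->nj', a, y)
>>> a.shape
(7, 3)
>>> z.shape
(3, 3)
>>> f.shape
(7, 23, 7, 23)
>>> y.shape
(3, 37)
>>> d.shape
(7, 37)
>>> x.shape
(37, 23)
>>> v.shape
(37, 7, 23, 7)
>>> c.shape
(7, 23, 7, 23)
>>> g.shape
(7, 7)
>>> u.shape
(23, 37)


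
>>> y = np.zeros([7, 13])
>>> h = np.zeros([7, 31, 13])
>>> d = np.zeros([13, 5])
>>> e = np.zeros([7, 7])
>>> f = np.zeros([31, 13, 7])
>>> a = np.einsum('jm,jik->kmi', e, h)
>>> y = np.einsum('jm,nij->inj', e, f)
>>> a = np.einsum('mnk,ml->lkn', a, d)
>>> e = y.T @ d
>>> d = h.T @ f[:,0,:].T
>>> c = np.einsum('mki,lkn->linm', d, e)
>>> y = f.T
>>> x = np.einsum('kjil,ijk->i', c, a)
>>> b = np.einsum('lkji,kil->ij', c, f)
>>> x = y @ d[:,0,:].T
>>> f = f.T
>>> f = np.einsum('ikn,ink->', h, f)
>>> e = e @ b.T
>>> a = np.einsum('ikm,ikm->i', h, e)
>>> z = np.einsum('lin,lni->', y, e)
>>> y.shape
(7, 13, 31)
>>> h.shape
(7, 31, 13)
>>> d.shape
(13, 31, 31)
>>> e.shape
(7, 31, 13)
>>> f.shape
()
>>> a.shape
(7,)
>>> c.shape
(7, 31, 5, 13)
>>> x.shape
(7, 13, 13)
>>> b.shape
(13, 5)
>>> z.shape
()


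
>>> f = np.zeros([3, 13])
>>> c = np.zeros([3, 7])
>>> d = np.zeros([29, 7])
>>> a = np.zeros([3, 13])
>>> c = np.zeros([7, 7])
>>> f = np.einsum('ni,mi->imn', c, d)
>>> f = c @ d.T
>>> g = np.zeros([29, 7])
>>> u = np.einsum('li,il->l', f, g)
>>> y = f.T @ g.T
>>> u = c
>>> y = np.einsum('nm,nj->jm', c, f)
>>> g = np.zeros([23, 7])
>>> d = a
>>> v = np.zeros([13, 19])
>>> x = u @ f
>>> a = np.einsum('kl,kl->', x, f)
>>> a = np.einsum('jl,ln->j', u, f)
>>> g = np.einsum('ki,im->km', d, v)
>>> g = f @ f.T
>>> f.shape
(7, 29)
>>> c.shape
(7, 7)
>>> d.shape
(3, 13)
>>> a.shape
(7,)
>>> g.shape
(7, 7)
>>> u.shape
(7, 7)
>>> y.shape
(29, 7)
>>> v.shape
(13, 19)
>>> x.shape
(7, 29)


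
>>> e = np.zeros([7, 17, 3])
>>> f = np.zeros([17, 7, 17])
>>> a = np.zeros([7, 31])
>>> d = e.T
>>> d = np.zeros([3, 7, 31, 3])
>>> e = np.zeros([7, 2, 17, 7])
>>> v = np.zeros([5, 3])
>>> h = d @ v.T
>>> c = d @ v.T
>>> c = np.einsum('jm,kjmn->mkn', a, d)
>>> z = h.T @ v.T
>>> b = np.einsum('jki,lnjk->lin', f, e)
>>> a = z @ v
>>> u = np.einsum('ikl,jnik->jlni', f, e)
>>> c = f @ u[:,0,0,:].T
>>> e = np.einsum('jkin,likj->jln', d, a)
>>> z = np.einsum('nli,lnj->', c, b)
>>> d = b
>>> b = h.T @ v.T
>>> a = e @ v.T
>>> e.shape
(3, 5, 3)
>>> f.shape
(17, 7, 17)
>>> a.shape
(3, 5, 5)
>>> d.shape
(7, 17, 2)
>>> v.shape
(5, 3)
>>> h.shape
(3, 7, 31, 5)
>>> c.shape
(17, 7, 7)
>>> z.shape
()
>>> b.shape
(5, 31, 7, 5)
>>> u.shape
(7, 17, 2, 17)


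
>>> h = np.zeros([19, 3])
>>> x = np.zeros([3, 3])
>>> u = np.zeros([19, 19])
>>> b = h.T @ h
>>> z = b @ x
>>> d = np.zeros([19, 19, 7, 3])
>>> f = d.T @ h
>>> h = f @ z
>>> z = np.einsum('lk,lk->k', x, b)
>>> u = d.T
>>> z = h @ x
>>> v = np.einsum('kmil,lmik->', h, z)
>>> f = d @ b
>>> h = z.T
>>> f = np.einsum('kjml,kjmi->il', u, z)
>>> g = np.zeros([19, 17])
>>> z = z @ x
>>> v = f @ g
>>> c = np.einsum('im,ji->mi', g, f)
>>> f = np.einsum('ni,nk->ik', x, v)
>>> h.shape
(3, 19, 7, 3)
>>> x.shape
(3, 3)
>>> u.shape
(3, 7, 19, 19)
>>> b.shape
(3, 3)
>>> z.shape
(3, 7, 19, 3)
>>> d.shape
(19, 19, 7, 3)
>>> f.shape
(3, 17)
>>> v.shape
(3, 17)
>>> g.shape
(19, 17)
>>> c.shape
(17, 19)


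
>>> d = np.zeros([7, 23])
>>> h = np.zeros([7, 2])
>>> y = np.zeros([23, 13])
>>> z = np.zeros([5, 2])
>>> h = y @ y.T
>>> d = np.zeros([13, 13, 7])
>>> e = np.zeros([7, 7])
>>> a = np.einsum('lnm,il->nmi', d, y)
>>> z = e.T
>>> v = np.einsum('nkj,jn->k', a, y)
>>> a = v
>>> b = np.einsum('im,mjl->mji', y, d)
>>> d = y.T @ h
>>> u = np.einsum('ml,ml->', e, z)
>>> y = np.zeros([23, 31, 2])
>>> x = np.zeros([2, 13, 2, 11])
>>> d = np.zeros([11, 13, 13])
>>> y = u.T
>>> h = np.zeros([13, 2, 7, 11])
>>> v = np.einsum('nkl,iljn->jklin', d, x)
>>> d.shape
(11, 13, 13)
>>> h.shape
(13, 2, 7, 11)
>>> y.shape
()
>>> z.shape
(7, 7)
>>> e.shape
(7, 7)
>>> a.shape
(7,)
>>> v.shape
(2, 13, 13, 2, 11)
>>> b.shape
(13, 13, 23)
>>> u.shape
()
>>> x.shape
(2, 13, 2, 11)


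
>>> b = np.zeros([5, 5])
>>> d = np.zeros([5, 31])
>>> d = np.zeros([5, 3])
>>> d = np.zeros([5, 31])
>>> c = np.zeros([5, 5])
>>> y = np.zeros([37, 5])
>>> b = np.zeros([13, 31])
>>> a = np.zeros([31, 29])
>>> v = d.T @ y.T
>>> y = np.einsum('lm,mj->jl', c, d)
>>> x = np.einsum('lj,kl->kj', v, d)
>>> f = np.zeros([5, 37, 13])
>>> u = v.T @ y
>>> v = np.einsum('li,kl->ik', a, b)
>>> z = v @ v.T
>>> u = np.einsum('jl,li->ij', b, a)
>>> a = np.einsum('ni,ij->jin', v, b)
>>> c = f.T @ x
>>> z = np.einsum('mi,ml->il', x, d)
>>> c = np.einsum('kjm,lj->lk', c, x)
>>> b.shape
(13, 31)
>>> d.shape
(5, 31)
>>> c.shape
(5, 13)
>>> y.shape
(31, 5)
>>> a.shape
(31, 13, 29)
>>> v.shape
(29, 13)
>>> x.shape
(5, 37)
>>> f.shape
(5, 37, 13)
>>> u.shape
(29, 13)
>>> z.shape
(37, 31)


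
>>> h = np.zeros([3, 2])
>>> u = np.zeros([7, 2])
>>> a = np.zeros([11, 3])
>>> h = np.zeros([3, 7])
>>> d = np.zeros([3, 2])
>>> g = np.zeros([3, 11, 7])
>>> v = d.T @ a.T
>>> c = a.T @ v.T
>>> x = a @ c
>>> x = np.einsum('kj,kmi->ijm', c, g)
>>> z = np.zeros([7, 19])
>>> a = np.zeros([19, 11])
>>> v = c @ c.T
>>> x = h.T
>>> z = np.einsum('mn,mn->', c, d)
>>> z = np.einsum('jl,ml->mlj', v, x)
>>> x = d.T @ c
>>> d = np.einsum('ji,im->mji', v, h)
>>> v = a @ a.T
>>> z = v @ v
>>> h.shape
(3, 7)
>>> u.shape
(7, 2)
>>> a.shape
(19, 11)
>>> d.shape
(7, 3, 3)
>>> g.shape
(3, 11, 7)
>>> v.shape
(19, 19)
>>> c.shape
(3, 2)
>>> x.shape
(2, 2)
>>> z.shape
(19, 19)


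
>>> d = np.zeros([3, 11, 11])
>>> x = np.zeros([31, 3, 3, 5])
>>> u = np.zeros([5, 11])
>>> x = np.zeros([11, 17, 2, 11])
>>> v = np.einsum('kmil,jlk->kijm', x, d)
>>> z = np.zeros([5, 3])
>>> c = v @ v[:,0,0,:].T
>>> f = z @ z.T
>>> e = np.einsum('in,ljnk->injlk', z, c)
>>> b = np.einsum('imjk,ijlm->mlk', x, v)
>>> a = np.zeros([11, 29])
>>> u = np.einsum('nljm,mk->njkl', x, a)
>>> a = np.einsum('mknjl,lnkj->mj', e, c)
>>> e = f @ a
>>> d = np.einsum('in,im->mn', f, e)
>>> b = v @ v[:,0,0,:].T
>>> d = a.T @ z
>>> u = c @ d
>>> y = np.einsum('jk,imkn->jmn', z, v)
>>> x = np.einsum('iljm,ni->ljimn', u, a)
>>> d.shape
(11, 3)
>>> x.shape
(2, 3, 11, 3, 5)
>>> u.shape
(11, 2, 3, 3)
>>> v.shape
(11, 2, 3, 17)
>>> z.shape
(5, 3)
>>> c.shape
(11, 2, 3, 11)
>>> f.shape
(5, 5)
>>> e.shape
(5, 11)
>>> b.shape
(11, 2, 3, 11)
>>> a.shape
(5, 11)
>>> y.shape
(5, 2, 17)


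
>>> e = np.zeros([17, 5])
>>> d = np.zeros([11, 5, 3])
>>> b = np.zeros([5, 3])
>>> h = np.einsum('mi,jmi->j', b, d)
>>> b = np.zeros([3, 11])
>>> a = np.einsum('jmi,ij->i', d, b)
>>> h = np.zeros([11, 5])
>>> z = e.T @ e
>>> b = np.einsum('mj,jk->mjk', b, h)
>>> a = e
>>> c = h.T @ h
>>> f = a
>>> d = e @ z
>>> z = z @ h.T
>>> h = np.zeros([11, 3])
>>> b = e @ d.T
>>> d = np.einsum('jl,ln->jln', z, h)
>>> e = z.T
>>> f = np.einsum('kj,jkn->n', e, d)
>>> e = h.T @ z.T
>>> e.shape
(3, 5)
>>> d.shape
(5, 11, 3)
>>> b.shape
(17, 17)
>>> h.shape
(11, 3)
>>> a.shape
(17, 5)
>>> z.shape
(5, 11)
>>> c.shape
(5, 5)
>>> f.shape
(3,)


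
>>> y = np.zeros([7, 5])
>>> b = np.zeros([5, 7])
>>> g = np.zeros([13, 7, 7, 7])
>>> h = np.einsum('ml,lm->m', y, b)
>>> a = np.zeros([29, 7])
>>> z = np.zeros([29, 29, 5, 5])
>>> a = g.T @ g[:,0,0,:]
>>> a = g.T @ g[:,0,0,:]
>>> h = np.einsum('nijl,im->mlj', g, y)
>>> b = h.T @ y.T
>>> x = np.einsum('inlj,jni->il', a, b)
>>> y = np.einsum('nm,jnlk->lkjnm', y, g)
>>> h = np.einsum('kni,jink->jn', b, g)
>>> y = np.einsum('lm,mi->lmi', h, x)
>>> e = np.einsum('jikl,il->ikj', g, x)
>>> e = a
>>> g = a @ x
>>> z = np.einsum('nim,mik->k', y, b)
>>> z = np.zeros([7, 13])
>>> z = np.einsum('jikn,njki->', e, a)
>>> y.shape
(13, 7, 7)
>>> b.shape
(7, 7, 7)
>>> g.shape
(7, 7, 7, 7)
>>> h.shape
(13, 7)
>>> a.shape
(7, 7, 7, 7)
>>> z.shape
()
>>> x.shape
(7, 7)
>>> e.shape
(7, 7, 7, 7)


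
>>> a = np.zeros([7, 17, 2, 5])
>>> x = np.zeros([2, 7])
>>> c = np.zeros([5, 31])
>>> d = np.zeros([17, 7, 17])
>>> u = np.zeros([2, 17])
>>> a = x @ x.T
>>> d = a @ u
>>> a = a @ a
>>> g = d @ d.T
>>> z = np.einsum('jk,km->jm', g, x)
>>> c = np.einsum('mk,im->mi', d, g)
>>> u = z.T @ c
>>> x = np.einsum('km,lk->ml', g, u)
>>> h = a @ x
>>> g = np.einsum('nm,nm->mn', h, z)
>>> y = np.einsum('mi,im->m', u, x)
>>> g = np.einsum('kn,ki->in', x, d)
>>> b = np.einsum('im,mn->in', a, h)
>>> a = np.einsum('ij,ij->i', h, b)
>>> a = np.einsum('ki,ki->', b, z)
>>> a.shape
()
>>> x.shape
(2, 7)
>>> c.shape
(2, 2)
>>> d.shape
(2, 17)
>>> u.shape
(7, 2)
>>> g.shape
(17, 7)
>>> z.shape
(2, 7)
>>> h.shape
(2, 7)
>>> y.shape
(7,)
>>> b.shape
(2, 7)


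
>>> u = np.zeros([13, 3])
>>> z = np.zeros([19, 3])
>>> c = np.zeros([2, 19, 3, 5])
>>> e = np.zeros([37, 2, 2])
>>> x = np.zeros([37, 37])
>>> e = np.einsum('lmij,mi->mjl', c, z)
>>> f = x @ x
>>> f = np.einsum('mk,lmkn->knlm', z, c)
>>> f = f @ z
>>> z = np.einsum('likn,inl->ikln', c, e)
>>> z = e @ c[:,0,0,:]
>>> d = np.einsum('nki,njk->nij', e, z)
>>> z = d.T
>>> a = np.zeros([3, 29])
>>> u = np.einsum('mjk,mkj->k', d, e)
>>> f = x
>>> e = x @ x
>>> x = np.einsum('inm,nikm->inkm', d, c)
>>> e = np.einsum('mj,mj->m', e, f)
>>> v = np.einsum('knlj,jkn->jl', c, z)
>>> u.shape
(5,)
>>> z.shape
(5, 2, 19)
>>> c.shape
(2, 19, 3, 5)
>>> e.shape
(37,)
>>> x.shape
(19, 2, 3, 5)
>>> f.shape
(37, 37)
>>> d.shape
(19, 2, 5)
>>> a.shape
(3, 29)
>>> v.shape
(5, 3)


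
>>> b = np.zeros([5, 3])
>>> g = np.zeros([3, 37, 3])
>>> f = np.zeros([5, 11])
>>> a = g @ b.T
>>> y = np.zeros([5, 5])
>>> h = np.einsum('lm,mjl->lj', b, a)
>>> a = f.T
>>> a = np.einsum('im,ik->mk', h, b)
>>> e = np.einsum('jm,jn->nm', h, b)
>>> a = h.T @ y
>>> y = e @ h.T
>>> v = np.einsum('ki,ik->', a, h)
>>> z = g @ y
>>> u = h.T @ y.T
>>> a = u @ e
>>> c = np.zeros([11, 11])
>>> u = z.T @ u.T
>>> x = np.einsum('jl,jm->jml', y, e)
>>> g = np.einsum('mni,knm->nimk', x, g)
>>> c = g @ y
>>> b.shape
(5, 3)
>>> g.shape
(37, 5, 3, 3)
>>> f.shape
(5, 11)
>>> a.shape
(37, 37)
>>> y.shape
(3, 5)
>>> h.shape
(5, 37)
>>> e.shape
(3, 37)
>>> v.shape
()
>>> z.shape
(3, 37, 5)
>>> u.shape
(5, 37, 37)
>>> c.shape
(37, 5, 3, 5)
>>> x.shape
(3, 37, 5)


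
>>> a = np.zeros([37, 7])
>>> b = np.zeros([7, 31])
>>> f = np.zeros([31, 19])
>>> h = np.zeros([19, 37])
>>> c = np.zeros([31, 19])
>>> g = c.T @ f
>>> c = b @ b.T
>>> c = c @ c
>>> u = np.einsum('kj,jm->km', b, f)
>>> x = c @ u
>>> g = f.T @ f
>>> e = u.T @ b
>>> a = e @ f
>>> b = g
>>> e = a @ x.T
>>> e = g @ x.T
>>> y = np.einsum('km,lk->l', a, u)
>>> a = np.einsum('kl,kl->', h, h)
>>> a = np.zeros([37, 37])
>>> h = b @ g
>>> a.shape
(37, 37)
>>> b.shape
(19, 19)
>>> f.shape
(31, 19)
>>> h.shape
(19, 19)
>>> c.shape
(7, 7)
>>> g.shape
(19, 19)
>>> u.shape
(7, 19)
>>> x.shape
(7, 19)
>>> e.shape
(19, 7)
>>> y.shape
(7,)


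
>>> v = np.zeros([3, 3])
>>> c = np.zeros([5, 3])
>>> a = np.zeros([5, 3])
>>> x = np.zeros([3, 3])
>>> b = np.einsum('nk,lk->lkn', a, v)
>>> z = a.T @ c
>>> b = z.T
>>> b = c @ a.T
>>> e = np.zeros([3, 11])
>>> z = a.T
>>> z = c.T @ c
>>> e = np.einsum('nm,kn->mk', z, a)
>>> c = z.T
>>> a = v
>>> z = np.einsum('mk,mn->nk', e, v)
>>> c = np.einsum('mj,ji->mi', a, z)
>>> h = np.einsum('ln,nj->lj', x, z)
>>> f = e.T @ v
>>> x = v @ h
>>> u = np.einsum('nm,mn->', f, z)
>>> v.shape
(3, 3)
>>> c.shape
(3, 5)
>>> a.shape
(3, 3)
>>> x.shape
(3, 5)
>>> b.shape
(5, 5)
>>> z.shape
(3, 5)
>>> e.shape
(3, 5)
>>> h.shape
(3, 5)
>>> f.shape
(5, 3)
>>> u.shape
()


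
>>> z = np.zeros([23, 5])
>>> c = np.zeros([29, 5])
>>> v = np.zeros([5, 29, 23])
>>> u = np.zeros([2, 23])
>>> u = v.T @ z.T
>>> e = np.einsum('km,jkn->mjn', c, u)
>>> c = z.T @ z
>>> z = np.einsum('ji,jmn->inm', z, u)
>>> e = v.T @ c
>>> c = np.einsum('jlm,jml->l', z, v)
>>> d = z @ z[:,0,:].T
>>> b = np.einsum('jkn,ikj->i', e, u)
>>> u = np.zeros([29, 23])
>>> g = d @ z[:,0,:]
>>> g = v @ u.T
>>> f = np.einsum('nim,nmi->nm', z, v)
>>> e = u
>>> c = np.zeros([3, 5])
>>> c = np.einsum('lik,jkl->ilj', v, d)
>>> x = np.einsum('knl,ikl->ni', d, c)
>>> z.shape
(5, 23, 29)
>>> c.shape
(29, 5, 5)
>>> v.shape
(5, 29, 23)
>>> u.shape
(29, 23)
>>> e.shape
(29, 23)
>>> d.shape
(5, 23, 5)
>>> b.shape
(23,)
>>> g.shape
(5, 29, 29)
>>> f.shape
(5, 29)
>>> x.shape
(23, 29)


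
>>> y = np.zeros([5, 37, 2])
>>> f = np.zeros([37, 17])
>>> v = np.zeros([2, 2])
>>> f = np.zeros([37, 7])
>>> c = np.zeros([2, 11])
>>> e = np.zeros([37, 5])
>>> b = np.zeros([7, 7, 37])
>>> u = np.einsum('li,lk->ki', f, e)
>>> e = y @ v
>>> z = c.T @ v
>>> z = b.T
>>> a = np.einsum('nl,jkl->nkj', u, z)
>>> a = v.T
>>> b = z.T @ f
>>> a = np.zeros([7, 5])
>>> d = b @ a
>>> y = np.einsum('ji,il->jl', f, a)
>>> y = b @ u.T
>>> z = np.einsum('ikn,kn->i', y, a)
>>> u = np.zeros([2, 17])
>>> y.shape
(7, 7, 5)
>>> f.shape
(37, 7)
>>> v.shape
(2, 2)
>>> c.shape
(2, 11)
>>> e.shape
(5, 37, 2)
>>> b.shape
(7, 7, 7)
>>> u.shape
(2, 17)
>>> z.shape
(7,)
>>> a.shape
(7, 5)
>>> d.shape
(7, 7, 5)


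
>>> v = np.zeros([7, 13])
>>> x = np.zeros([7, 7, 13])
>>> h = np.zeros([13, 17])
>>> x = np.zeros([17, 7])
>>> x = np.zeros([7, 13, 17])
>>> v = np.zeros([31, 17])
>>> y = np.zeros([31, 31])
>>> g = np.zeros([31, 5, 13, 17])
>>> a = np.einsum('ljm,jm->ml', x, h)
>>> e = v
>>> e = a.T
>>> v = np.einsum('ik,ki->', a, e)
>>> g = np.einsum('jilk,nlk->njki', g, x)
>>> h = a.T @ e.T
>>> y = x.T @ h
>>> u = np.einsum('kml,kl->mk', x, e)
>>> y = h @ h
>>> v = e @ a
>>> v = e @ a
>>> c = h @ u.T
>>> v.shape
(7, 7)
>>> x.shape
(7, 13, 17)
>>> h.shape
(7, 7)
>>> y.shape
(7, 7)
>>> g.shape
(7, 31, 17, 5)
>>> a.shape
(17, 7)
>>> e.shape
(7, 17)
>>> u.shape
(13, 7)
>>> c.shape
(7, 13)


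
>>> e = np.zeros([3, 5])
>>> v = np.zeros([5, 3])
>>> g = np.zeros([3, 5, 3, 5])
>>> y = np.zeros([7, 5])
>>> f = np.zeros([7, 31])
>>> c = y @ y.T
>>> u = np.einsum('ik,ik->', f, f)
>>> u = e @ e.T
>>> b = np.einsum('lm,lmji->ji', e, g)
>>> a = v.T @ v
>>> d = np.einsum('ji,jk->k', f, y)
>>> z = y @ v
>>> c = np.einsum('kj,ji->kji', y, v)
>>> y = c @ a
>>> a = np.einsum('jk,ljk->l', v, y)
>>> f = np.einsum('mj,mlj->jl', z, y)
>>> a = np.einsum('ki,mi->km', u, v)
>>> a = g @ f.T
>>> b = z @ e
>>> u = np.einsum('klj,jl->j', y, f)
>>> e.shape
(3, 5)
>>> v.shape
(5, 3)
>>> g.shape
(3, 5, 3, 5)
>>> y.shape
(7, 5, 3)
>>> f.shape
(3, 5)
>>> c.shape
(7, 5, 3)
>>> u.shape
(3,)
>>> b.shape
(7, 5)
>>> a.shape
(3, 5, 3, 3)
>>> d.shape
(5,)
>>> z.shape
(7, 3)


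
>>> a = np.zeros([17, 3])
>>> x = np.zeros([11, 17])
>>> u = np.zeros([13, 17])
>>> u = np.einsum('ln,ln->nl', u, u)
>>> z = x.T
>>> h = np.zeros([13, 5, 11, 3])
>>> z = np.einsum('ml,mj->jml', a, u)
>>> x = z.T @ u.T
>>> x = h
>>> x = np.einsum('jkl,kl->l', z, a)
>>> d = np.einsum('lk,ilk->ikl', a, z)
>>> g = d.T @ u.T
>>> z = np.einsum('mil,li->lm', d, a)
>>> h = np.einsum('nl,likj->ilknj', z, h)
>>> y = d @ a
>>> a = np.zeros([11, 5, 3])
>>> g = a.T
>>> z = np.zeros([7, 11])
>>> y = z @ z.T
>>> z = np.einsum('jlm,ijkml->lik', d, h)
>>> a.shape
(11, 5, 3)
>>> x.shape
(3,)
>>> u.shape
(17, 13)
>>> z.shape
(3, 5, 11)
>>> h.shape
(5, 13, 11, 17, 3)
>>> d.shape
(13, 3, 17)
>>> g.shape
(3, 5, 11)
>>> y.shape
(7, 7)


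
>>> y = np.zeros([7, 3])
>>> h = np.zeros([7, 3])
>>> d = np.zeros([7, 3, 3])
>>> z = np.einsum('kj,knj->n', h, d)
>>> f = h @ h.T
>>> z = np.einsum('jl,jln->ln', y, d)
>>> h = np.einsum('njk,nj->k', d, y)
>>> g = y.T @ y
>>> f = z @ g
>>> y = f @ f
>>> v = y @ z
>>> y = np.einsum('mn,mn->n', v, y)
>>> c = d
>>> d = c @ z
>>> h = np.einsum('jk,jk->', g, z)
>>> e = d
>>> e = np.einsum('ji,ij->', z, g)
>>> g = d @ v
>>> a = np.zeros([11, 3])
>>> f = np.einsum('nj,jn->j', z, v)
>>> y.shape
(3,)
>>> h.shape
()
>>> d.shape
(7, 3, 3)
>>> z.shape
(3, 3)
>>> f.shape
(3,)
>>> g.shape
(7, 3, 3)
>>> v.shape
(3, 3)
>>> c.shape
(7, 3, 3)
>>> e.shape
()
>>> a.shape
(11, 3)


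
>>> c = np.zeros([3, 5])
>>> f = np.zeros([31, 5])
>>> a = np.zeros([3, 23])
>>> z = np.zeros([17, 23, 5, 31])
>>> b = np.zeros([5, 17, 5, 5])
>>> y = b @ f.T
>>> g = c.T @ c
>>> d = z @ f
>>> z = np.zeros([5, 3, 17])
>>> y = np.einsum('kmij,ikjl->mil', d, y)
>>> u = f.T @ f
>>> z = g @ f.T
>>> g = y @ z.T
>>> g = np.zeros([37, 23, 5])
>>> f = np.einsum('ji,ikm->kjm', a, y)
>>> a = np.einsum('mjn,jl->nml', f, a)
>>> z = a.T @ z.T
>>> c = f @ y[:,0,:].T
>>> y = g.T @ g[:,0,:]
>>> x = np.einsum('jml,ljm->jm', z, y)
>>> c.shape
(5, 3, 23)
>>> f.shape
(5, 3, 31)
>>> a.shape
(31, 5, 23)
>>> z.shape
(23, 5, 5)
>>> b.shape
(5, 17, 5, 5)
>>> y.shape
(5, 23, 5)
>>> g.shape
(37, 23, 5)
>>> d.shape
(17, 23, 5, 5)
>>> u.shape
(5, 5)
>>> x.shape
(23, 5)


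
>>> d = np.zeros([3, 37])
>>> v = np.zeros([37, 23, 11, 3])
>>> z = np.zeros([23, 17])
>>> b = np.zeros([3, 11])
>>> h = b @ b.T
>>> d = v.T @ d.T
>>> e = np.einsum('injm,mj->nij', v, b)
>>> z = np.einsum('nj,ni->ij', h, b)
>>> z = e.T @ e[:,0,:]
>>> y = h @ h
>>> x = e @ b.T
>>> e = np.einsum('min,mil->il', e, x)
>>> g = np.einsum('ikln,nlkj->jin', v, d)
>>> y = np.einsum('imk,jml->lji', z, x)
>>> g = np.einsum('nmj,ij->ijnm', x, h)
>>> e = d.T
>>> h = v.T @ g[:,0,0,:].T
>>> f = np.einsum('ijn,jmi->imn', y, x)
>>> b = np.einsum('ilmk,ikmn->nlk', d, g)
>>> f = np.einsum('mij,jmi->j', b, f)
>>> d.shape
(3, 11, 23, 3)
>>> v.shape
(37, 23, 11, 3)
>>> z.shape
(11, 37, 11)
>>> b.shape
(37, 11, 3)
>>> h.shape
(3, 11, 23, 3)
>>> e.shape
(3, 23, 11, 3)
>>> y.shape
(3, 23, 11)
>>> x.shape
(23, 37, 3)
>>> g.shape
(3, 3, 23, 37)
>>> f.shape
(3,)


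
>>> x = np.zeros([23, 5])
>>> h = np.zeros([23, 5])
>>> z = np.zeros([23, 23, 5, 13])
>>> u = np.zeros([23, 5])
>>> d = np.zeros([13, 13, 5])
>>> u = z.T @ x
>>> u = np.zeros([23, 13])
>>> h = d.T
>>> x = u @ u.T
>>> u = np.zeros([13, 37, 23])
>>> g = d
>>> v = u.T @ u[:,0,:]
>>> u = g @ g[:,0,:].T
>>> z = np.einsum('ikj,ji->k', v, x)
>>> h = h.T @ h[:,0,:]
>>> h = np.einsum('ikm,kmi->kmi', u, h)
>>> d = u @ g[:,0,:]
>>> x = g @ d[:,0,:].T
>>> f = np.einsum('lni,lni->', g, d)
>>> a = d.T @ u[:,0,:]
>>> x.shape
(13, 13, 13)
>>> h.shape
(13, 13, 13)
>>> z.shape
(37,)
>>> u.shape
(13, 13, 13)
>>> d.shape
(13, 13, 5)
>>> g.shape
(13, 13, 5)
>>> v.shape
(23, 37, 23)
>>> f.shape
()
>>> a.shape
(5, 13, 13)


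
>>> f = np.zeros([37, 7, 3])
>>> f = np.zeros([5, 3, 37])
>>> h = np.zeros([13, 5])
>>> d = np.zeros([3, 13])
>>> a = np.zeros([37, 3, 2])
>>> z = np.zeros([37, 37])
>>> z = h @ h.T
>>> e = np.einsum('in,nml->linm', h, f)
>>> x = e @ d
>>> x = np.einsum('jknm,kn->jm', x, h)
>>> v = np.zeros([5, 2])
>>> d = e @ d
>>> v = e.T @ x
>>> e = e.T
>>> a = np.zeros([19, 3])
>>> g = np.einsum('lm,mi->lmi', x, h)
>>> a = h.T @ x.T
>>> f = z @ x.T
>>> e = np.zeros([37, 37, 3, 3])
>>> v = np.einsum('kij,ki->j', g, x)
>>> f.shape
(13, 37)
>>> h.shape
(13, 5)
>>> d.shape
(37, 13, 5, 13)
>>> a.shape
(5, 37)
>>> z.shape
(13, 13)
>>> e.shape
(37, 37, 3, 3)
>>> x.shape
(37, 13)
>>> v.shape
(5,)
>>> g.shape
(37, 13, 5)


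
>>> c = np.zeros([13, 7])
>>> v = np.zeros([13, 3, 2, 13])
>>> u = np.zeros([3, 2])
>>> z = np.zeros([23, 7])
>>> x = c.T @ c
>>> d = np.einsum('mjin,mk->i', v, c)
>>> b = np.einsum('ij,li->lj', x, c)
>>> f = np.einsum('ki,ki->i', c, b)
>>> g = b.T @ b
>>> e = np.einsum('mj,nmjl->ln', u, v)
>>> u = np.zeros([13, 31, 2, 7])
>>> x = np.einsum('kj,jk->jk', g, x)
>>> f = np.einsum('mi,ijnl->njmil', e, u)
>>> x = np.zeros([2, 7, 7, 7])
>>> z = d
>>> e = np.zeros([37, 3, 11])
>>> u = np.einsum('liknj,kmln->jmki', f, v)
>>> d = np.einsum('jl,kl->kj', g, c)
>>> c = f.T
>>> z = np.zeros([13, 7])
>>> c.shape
(7, 13, 13, 31, 2)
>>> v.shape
(13, 3, 2, 13)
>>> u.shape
(7, 3, 13, 31)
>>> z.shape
(13, 7)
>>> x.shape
(2, 7, 7, 7)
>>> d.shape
(13, 7)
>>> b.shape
(13, 7)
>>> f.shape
(2, 31, 13, 13, 7)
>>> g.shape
(7, 7)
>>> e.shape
(37, 3, 11)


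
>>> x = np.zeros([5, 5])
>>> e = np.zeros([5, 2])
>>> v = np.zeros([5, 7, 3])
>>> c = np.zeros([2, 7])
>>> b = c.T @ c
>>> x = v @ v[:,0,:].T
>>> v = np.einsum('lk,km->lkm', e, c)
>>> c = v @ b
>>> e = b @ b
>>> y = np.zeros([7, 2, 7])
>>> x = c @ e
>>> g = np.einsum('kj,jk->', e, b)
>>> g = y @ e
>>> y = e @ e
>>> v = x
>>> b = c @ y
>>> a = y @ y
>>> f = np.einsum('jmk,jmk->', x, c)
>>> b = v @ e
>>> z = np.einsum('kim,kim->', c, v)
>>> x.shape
(5, 2, 7)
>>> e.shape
(7, 7)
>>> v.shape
(5, 2, 7)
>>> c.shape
(5, 2, 7)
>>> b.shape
(5, 2, 7)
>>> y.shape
(7, 7)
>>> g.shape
(7, 2, 7)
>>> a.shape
(7, 7)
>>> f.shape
()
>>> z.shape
()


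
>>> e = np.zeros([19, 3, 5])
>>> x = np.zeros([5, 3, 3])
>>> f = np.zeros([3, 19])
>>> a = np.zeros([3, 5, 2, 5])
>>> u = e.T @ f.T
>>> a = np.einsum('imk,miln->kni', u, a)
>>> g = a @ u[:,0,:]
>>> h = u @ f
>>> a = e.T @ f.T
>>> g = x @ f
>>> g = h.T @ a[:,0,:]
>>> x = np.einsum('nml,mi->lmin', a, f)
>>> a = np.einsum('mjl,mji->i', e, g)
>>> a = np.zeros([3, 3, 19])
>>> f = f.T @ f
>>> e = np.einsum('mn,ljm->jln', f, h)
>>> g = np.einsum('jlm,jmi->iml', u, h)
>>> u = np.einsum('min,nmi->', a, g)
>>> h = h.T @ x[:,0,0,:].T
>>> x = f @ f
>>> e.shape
(3, 5, 19)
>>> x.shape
(19, 19)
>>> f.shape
(19, 19)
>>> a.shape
(3, 3, 19)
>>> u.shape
()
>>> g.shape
(19, 3, 3)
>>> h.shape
(19, 3, 3)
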